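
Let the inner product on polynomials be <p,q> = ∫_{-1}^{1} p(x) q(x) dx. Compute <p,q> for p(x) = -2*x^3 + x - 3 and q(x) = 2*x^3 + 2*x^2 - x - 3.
<p,q> = 1448/105

Expand the product: p(x)·q(x) = -4*x^6 - 4*x^5 + 4*x^4 + 2*x^3 - 7*x^2 + 9.
∫_{-1}^{1} of each monomial x^k gives [2/(k+1) if k even, 0 if k odd]. Integrating term-by-term (or equivalently evaluating the antiderivative F(x) = -4*x^7/7 - 2*x^6/3 + 4*x^5/5 + x^4/2 - 7*x^3/3 + 9*x at the endpoints):
  F(1) − F(−1) = 471/70 − (-1483/210) = 1448/105.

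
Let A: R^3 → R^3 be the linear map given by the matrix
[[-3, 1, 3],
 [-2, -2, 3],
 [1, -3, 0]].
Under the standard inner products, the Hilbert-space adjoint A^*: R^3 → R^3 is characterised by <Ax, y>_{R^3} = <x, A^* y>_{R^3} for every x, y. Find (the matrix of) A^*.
A^* = A^T =
[[-3, -2, 1],
 [1, -2, -3],
 [3, 3, 0]]

For real matrices with standard dot products, the defining identity <Ax, y> = <x, A^* y> gives (Ax)^T y = x^T (A^*) y, i.e. x^T A^T y = x^T (A^*) y. Since this holds for all x, y, we must have A^* = A^T. Therefore
A^* =
[[-3, -2, 1],
 [1, -2, -3],
 [3, 3, 0]].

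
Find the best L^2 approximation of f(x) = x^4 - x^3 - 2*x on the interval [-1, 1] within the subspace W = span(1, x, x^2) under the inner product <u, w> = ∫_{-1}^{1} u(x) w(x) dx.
g(x) = 6*x^2/7 - 13*x/5 - 3/35

The best approximation g ∈ W is the orthogonal projection of f onto W. Writing g = a_0 + a_1 x + a_2 x^2, the coefficients solve the normal equations G · a = b where
  G_{ij} = <φ_i, φ_j> and b_i = <f, φ_i>, with φ_0 = 1, φ_1 = x, φ_2 = x^2.
G =
  [2, 0, 2/3]
  [0, 2/3, 0]
  [2/3, 0, 2/5],
b = (2/5, -26/15, 2/7).
Solving gives a_0 = -3/35, a_1 = -13/5, a_2 = 6/7, so
  g(x) = 6*x^2/7 - 13*x/5 - 3/35.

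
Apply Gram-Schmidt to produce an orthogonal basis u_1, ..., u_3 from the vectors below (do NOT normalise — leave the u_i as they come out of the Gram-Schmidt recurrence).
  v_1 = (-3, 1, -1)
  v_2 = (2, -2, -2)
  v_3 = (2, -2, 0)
Orthogonal basis:
  u_1 = (-3, 1, -1)
  u_2 = (4/11, -16/11, -28/11)
  u_3 = (-1/3, -2/3, 1/3)

Apply the Gram-Schmidt recurrence
  u_1 = v_1
  u_i = v_i − Σ_{j<i} ((v_i · u_j) / (u_j · u_j)) · u_j.

Step by step this gives:
  u_1 = (-3, 1, -1)
  u_2 = (4/11, -16/11, -28/11)
  u_3 = (-1/3, -2/3, 1/3)

Orthogonality check:
  u_2 · u_1 = 0 (should be 0)
  u_3 · u_1 = 0 (should be 0)
  u_3 · u_2 = 0 (should be 0)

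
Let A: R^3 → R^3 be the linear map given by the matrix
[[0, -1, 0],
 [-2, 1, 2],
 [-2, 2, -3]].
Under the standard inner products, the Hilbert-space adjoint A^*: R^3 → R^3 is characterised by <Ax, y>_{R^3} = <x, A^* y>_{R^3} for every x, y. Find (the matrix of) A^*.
A^* = A^T =
[[0, -2, -2],
 [-1, 1, 2],
 [0, 2, -3]]

For real matrices with standard dot products, the defining identity <Ax, y> = <x, A^* y> gives (Ax)^T y = x^T (A^*) y, i.e. x^T A^T y = x^T (A^*) y. Since this holds for all x, y, we must have A^* = A^T. Therefore
A^* =
[[0, -2, -2],
 [-1, 1, 2],
 [0, 2, -3]].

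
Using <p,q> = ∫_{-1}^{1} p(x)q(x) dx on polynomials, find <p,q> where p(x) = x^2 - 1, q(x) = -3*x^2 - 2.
<p,q> = 52/15

Expand the product: p(x)·q(x) = -3*x^4 + x^2 + 2.
∫_{-1}^{1} of each monomial x^k gives [2/(k+1) if k even, 0 if k odd]. Integrating term-by-term (or equivalently evaluating the antiderivative F(x) = -3*x^5/5 + x^3/3 + 2*x at the endpoints):
  F(1) − F(−1) = 26/15 − (-26/15) = 52/15.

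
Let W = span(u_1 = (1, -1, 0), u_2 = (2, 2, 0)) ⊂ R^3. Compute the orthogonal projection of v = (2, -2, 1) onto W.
proj_W(v) = (2, -2, 0)

Set up U = [u_1 | ... | u_2] ∈ R^(3×2). The projector onto W = col(U) is P = U (U^T U)^(-1) U^T.
Compute U^T U =
  [2, 0]
  [0, 8],
and U^T v = (4, 0).
Solve U^T U · c = U^T v for the coefficients: c = (2, 0). The projection is proj_W(v) = U c.
Check: (v - proj_W(v)) · u_1 = 0  (should be 0).
Check: (v - proj_W(v)) · u_2 = 0  (should be 0).
Result: proj_W(v) = (2, -2, 0).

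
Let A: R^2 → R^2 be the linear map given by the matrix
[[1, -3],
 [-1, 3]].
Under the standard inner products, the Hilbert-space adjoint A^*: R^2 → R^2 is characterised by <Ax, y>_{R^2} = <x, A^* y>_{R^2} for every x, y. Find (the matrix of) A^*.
A^* = A^T =
[[1, -1],
 [-3, 3]]

For real matrices with standard dot products, the defining identity <Ax, y> = <x, A^* y> gives (Ax)^T y = x^T (A^*) y, i.e. x^T A^T y = x^T (A^*) y. Since this holds for all x, y, we must have A^* = A^T. Therefore
A^* =
[[1, -1],
 [-3, 3]].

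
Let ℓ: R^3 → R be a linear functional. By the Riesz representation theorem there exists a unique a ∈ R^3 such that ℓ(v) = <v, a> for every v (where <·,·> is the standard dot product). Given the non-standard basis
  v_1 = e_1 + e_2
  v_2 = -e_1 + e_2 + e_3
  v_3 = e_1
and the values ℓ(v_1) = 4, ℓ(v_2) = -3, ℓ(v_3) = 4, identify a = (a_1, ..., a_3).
a = (4, 0, 1)

Write a = (a_1, ..., a_3) in the standard basis. For each basis vector v_i, ℓ(v_i) = <v_i, a> is a linear equation in the a_j's. Collect the n equations into a matrix system V a = ℓ, where row i of V is v_i (expressed in the standard basis). Since V is invertible (lower-triangular with 1s on the diagonal, up to permutation), solve by back-substitution:
  V =
[[1, 1, 0],
 [-1, 1, 1],
 [1, 0, 0]]
  V a = (4, -3, 4)
Solving gives a = (4, 0, 1).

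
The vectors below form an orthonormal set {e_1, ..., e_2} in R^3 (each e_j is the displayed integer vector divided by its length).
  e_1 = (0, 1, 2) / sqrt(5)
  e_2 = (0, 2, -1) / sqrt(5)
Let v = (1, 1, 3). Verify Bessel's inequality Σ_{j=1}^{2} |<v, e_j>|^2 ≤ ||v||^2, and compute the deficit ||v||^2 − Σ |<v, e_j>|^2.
Σ |<v, e_j>|^2 = 10; ||v||^2 = 11; deficit = 1

Write each e_j = u_j / sqrt(<u_j, u_j>) where u_j is the displayed integer vector. Then <v, e_j> = <v, u_j> / sqrt(<u_j, u_j>), so |<v, e_j>|^2 = <v, u_j>^2 / <u_j, u_j>.
Coefficients: <v, e_1> = 7/sqrt(5), <v, e_2> = -1/sqrt(5).
Square and sum: Σ |<v, e_j>|^2 = 10.
Compute ||v||^2 = v·v = 11.
Deficit = 11 − 10 = 1 ≥ 0, confirming Bessel's inequality. (The deficit equals ||v − Σ <v,e_j> e_j||^2, the squared distance from v to span{e_j}.)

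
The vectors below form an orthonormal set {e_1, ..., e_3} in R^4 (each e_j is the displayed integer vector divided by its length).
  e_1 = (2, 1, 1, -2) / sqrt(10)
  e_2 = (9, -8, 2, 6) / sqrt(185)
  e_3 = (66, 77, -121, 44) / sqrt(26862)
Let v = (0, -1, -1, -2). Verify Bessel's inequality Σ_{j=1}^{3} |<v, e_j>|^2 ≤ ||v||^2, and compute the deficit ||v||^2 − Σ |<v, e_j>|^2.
Σ |<v, e_j>|^2 = 2/3; ||v||^2 = 6; deficit = 16/3

Write each e_j = u_j / sqrt(<u_j, u_j>) where u_j is the displayed integer vector. Then <v, e_j> = <v, u_j> / sqrt(<u_j, u_j>), so |<v, e_j>|^2 = <v, u_j>^2 / <u_j, u_j>.
Coefficients: <v, e_1> = 2/sqrt(10), <v, e_2> = -6/sqrt(185), <v, e_3> = -44/sqrt(26862).
Square and sum: Σ |<v, e_j>|^2 = 2/3.
Compute ||v||^2 = v·v = 6.
Deficit = 6 − 2/3 = 16/3 ≥ 0, confirming Bessel's inequality. (The deficit equals ||v − Σ <v,e_j> e_j||^2, the squared distance from v to span{e_j}.)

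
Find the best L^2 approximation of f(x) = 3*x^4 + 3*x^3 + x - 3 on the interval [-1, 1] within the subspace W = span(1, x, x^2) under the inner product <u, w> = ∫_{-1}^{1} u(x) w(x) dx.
g(x) = 18*x^2/7 + 14*x/5 - 114/35

The best approximation g ∈ W is the orthogonal projection of f onto W. Writing g = a_0 + a_1 x + a_2 x^2, the coefficients solve the normal equations G · a = b where
  G_{ij} = <φ_i, φ_j> and b_i = <f, φ_i>, with φ_0 = 1, φ_1 = x, φ_2 = x^2.
G =
  [2, 0, 2/3]
  [0, 2/3, 0]
  [2/3, 0, 2/5],
b = (-24/5, 28/15, -8/7).
Solving gives a_0 = -114/35, a_1 = 14/5, a_2 = 18/7, so
  g(x) = 18*x^2/7 + 14*x/5 - 114/35.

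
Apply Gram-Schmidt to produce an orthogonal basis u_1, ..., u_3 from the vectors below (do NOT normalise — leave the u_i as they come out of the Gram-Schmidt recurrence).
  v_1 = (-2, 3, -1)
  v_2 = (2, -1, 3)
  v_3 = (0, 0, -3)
Orthogonal basis:
  u_1 = (-2, 3, -1)
  u_2 = (4/7, 8/7, 16/7)
  u_3 = (1, 1/2, -1/2)

Apply the Gram-Schmidt recurrence
  u_1 = v_1
  u_i = v_i − Σ_{j<i} ((v_i · u_j) / (u_j · u_j)) · u_j.

Step by step this gives:
  u_1 = (-2, 3, -1)
  u_2 = (4/7, 8/7, 16/7)
  u_3 = (1, 1/2, -1/2)

Orthogonality check:
  u_2 · u_1 = 0 (should be 0)
  u_3 · u_1 = 0 (should be 0)
  u_3 · u_2 = 0 (should be 0)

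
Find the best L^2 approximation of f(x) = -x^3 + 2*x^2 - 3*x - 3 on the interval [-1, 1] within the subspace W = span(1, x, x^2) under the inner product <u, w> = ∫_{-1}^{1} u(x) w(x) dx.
g(x) = 2*x^2 - 18*x/5 - 3

The best approximation g ∈ W is the orthogonal projection of f onto W. Writing g = a_0 + a_1 x + a_2 x^2, the coefficients solve the normal equations G · a = b where
  G_{ij} = <φ_i, φ_j> and b_i = <f, φ_i>, with φ_0 = 1, φ_1 = x, φ_2 = x^2.
G =
  [2, 0, 2/3]
  [0, 2/3, 0]
  [2/3, 0, 2/5],
b = (-14/3, -12/5, -6/5).
Solving gives a_0 = -3, a_1 = -18/5, a_2 = 2, so
  g(x) = 2*x^2 - 18*x/5 - 3.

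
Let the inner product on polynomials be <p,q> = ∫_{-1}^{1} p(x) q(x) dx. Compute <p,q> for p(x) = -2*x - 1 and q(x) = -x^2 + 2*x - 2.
<p,q> = 2

Expand the product: p(x)·q(x) = 2*x^3 - 3*x^2 + 2*x + 2.
∫_{-1}^{1} of each monomial x^k gives [2/(k+1) if k even, 0 if k odd]. Integrating term-by-term (or equivalently evaluating the antiderivative F(x) = x^4/2 - x^3 + x^2 + 2*x at the endpoints):
  F(1) − F(−1) = 5/2 − (1/2) = 2.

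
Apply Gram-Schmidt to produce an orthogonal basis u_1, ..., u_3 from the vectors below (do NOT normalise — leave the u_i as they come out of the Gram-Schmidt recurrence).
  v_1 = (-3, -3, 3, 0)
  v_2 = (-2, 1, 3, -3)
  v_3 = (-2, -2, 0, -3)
Orthogonal basis:
  u_1 = (-3, -3, 3, 0)
  u_2 = (-2/3, 7/3, 5/3, -3)
  u_3 = (-24/53, -75/53, -99/53, -108/53)

Apply the Gram-Schmidt recurrence
  u_1 = v_1
  u_i = v_i − Σ_{j<i} ((v_i · u_j) / (u_j · u_j)) · u_j.

Step by step this gives:
  u_1 = (-3, -3, 3, 0)
  u_2 = (-2/3, 7/3, 5/3, -3)
  u_3 = (-24/53, -75/53, -99/53, -108/53)

Orthogonality check:
  u_2 · u_1 = 0 (should be 0)
  u_3 · u_1 = 0 (should be 0)
  u_3 · u_2 = 0 (should be 0)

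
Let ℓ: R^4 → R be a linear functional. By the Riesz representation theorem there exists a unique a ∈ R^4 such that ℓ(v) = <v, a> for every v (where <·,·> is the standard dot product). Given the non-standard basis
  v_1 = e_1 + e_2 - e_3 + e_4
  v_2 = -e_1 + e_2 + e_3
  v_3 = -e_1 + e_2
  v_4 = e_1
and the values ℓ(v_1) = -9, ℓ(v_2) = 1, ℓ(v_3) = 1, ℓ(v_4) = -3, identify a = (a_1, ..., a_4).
a = (-3, -2, 0, -4)

Write a = (a_1, ..., a_4) in the standard basis. For each basis vector v_i, ℓ(v_i) = <v_i, a> is a linear equation in the a_j's. Collect the n equations into a matrix system V a = ℓ, where row i of V is v_i (expressed in the standard basis). Since V is invertible (lower-triangular with 1s on the diagonal, up to permutation), solve by back-substitution:
  V =
[[1, 1, -1, 1],
 [-1, 1, 1, 0],
 [-1, 1, 0, 0],
 [1, 0, 0, 0]]
  V a = (-9, 1, 1, -3)
Solving gives a = (-3, -2, 0, -4).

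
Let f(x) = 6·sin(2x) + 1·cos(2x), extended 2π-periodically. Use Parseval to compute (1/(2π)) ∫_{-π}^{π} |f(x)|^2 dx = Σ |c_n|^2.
Σ |c_n|^2 = 37/2

Expand |f|^2 and use orthogonality of {sin(nx), cos(mx)} on [-π, π]:
  ∫_{-π}^{π} sin(nx)^2 dx = π, ∫ cos(mx)^2 dx = π, and cross terms integrate to 0.
So ∫_{-π}^{π} f(x)^2 dx = 6^2 · π + 1^2 · π = (36 + 1)π.
Divide by 2π: (36 + 1)/2 = 37/2.
By Parseval, this equals Σ |c_n|^2.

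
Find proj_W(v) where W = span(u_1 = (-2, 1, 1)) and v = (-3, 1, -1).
proj_W(v) = (-2, 1, 1)

Set up U = [u_1 | ... | u_1] ∈ R^(3×1). The projector onto W = col(U) is P = U (U^T U)^(-1) U^T.
Compute U^T U =
  [6],
and U^T v = (6).
Solve U^T U · c = U^T v for the coefficients: c = (1). The projection is proj_W(v) = U c.
Check: (v - proj_W(v)) · u_1 = 0  (should be 0).
Result: proj_W(v) = (-2, 1, 1).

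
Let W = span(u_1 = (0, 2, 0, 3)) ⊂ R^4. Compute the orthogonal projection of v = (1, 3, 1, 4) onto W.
proj_W(v) = (0, 36/13, 0, 54/13)

Set up U = [u_1 | ... | u_1] ∈ R^(4×1). The projector onto W = col(U) is P = U (U^T U)^(-1) U^T.
Compute U^T U =
  [13],
and U^T v = (18).
Solve U^T U · c = U^T v for the coefficients: c = (18/13). The projection is proj_W(v) = U c.
Check: (v - proj_W(v)) · u_1 = 0  (should be 0).
Result: proj_W(v) = (0, 36/13, 0, 54/13).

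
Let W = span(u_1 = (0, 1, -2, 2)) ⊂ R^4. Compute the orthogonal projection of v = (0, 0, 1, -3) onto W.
proj_W(v) = (0, -8/9, 16/9, -16/9)

Set up U = [u_1 | ... | u_1] ∈ R^(4×1). The projector onto W = col(U) is P = U (U^T U)^(-1) U^T.
Compute U^T U =
  [9],
and U^T v = (-8).
Solve U^T U · c = U^T v for the coefficients: c = (-8/9). The projection is proj_W(v) = U c.
Check: (v - proj_W(v)) · u_1 = 0  (should be 0).
Result: proj_W(v) = (0, -8/9, 16/9, -16/9).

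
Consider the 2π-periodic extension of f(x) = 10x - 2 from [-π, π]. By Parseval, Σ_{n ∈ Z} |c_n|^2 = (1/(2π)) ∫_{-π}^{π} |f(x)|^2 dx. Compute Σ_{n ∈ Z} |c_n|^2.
Σ |c_n|^2 = 100π^2/3 + 4

Expand and integrate term by term over [-π, π]:
  ∫ (10x)^2 dx = 100·(2π^3/3); ∫ 2·10·(-2)·x dx = 0 (odd integrand); ∫ (-2)^2 dx = 4·2π.
So (1/(2π)) ∫_{-π}^{π} (10x - 2)^2 dx = 100π^2/3 + 4 = 100π^2/3 + 4.
Parseval ⇒ Σ |c_n|^2 = 100π^2/3 + 4.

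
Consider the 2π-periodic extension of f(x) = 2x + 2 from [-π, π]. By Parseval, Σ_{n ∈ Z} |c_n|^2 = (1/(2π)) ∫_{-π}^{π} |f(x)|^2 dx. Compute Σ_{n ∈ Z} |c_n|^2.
Σ |c_n|^2 = 4π^2/3 + 4

Expand and integrate term by term over [-π, π]:
  ∫ (2x)^2 dx = 4·(2π^3/3); ∫ 2·2·(2)·x dx = 0 (odd integrand); ∫ 2^2 dx = 4·2π.
So (1/(2π)) ∫_{-π}^{π} (2x + 2)^2 dx = 4π^2/3 + 4 = 4π^2/3 + 4.
Parseval ⇒ Σ |c_n|^2 = 4π^2/3 + 4.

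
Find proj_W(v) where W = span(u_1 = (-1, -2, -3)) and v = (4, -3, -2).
proj_W(v) = (-4/7, -8/7, -12/7)

Set up U = [u_1 | ... | u_1] ∈ R^(3×1). The projector onto W = col(U) is P = U (U^T U)^(-1) U^T.
Compute U^T U =
  [14],
and U^T v = (8).
Solve U^T U · c = U^T v for the coefficients: c = (4/7). The projection is proj_W(v) = U c.
Check: (v - proj_W(v)) · u_1 = 0  (should be 0).
Result: proj_W(v) = (-4/7, -8/7, -12/7).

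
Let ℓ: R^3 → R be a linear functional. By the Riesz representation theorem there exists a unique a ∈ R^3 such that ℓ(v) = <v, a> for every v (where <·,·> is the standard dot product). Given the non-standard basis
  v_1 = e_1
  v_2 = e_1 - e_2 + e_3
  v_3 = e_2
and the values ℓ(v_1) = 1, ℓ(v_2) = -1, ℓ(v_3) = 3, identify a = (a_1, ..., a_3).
a = (1, 3, 1)

Write a = (a_1, ..., a_3) in the standard basis. For each basis vector v_i, ℓ(v_i) = <v_i, a> is a linear equation in the a_j's. Collect the n equations into a matrix system V a = ℓ, where row i of V is v_i (expressed in the standard basis). Since V is invertible (lower-triangular with 1s on the diagonal, up to permutation), solve by back-substitution:
  V =
[[1, 0, 0],
 [1, -1, 1],
 [0, 1, 0]]
  V a = (1, -1, 3)
Solving gives a = (1, 3, 1).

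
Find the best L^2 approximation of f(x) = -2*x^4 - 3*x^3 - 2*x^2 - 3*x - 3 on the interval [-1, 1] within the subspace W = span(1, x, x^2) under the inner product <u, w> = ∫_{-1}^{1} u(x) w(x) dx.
g(x) = -26*x^2/7 - 24*x/5 - 99/35

The best approximation g ∈ W is the orthogonal projection of f onto W. Writing g = a_0 + a_1 x + a_2 x^2, the coefficients solve the normal equations G · a = b where
  G_{ij} = <φ_i, φ_j> and b_i = <f, φ_i>, with φ_0 = 1, φ_1 = x, φ_2 = x^2.
G =
  [2, 0, 2/3]
  [0, 2/3, 0]
  [2/3, 0, 2/5],
b = (-122/15, -16/5, -118/35).
Solving gives a_0 = -99/35, a_1 = -24/5, a_2 = -26/7, so
  g(x) = -26*x^2/7 - 24*x/5 - 99/35.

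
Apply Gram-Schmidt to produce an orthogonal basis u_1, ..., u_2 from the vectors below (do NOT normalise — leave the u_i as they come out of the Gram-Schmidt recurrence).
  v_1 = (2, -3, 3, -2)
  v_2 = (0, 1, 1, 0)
Orthogonal basis:
  u_1 = (2, -3, 3, -2)
  u_2 = (0, 1, 1, 0)

Apply the Gram-Schmidt recurrence
  u_1 = v_1
  u_i = v_i − Σ_{j<i} ((v_i · u_j) / (u_j · u_j)) · u_j.

Step by step this gives:
  u_1 = (2, -3, 3, -2)
  u_2 = (0, 1, 1, 0)

Orthogonality check:
  u_2 · u_1 = 0 (should be 0)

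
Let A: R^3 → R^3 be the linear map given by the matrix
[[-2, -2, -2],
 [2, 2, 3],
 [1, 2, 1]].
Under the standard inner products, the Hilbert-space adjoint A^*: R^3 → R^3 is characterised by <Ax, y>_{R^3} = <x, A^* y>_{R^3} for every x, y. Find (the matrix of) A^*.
A^* = A^T =
[[-2, 2, 1],
 [-2, 2, 2],
 [-2, 3, 1]]

For real matrices with standard dot products, the defining identity <Ax, y> = <x, A^* y> gives (Ax)^T y = x^T (A^*) y, i.e. x^T A^T y = x^T (A^*) y. Since this holds for all x, y, we must have A^* = A^T. Therefore
A^* =
[[-2, 2, 1],
 [-2, 2, 2],
 [-2, 3, 1]].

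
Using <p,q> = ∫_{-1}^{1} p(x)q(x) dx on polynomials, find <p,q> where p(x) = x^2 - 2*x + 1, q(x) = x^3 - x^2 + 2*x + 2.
<p,q> = 4/5

Expand the product: p(x)·q(x) = x^5 - 3*x^4 + 5*x^3 - 3*x^2 - 2*x + 2.
∫_{-1}^{1} of each monomial x^k gives [2/(k+1) if k even, 0 if k odd]. Integrating term-by-term (or equivalently evaluating the antiderivative F(x) = x^6/6 - 3*x^5/5 + 5*x^4/4 - x^3 - x^2 + 2*x at the endpoints):
  F(1) − F(−1) = 49/60 − (1/60) = 4/5.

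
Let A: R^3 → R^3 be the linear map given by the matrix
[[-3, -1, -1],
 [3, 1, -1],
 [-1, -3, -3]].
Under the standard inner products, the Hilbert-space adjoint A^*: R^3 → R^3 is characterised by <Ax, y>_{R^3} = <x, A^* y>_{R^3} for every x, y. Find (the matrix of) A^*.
A^* = A^T =
[[-3, 3, -1],
 [-1, 1, -3],
 [-1, -1, -3]]

For real matrices with standard dot products, the defining identity <Ax, y> = <x, A^* y> gives (Ax)^T y = x^T (A^*) y, i.e. x^T A^T y = x^T (A^*) y. Since this holds for all x, y, we must have A^* = A^T. Therefore
A^* =
[[-3, 3, -1],
 [-1, 1, -3],
 [-1, -1, -3]].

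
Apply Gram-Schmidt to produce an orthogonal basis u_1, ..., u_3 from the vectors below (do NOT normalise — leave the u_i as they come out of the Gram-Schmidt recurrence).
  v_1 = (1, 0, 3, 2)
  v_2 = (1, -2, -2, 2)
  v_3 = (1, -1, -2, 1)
Orthogonal basis:
  u_1 = (1, 0, 3, 2)
  u_2 = (15/14, -2, -25/14, 15/7)
  u_3 = (88/181, 65/181, -26/181, -5/181)

Apply the Gram-Schmidt recurrence
  u_1 = v_1
  u_i = v_i − Σ_{j<i} ((v_i · u_j) / (u_j · u_j)) · u_j.

Step by step this gives:
  u_1 = (1, 0, 3, 2)
  u_2 = (15/14, -2, -25/14, 15/7)
  u_3 = (88/181, 65/181, -26/181, -5/181)

Orthogonality check:
  u_2 · u_1 = 0 (should be 0)
  u_3 · u_1 = 0 (should be 0)
  u_3 · u_2 = 0 (should be 0)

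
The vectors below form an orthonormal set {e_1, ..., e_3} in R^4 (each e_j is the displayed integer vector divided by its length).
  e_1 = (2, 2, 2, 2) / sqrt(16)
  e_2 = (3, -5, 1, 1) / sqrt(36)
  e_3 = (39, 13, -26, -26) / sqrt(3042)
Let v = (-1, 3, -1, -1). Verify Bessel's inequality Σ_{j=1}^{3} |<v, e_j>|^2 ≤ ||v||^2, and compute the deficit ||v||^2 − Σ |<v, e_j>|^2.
Σ |<v, e_j>|^2 = 12; ||v||^2 = 12; deficit = 0

Write each e_j = u_j / sqrt(<u_j, u_j>) where u_j is the displayed integer vector. Then <v, e_j> = <v, u_j> / sqrt(<u_j, u_j>), so |<v, e_j>|^2 = <v, u_j>^2 / <u_j, u_j>.
Coefficients: <v, e_1> = 0/sqrt(16), <v, e_2> = -20/sqrt(36), <v, e_3> = 52/sqrt(3042).
Square and sum: Σ |<v, e_j>|^2 = 12.
Compute ||v||^2 = v·v = 12.
Deficit = 12 − 12 = 0 ≥ 0, confirming Bessel's inequality. (The deficit equals ||v − Σ <v,e_j> e_j||^2, the squared distance from v to span{e_j}.)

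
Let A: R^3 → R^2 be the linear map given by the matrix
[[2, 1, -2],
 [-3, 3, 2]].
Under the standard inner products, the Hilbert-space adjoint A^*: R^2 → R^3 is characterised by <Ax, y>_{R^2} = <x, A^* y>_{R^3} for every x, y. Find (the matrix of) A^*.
A^* = A^T =
[[2, -3],
 [1, 3],
 [-2, 2]]

For real matrices with standard dot products, the defining identity <Ax, y> = <x, A^* y> gives (Ax)^T y = x^T (A^*) y, i.e. x^T A^T y = x^T (A^*) y. Since this holds for all x, y, we must have A^* = A^T. Therefore
A^* =
[[2, -3],
 [1, 3],
 [-2, 2]].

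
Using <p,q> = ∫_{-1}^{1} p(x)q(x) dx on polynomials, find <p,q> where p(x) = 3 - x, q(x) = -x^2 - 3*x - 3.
<p,q> = -18

Expand the product: p(x)·q(x) = x^3 - 6*x - 9.
∫_{-1}^{1} of each monomial x^k gives [2/(k+1) if k even, 0 if k odd]. Integrating term-by-term (or equivalently evaluating the antiderivative F(x) = x^4/4 - 3*x^2 - 9*x at the endpoints):
  F(1) − F(−1) = -47/4 − (25/4) = -18.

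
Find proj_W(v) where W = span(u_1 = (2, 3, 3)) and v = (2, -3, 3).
proj_W(v) = (4/11, 6/11, 6/11)

Set up U = [u_1 | ... | u_1] ∈ R^(3×1). The projector onto W = col(U) is P = U (U^T U)^(-1) U^T.
Compute U^T U =
  [22],
and U^T v = (4).
Solve U^T U · c = U^T v for the coefficients: c = (2/11). The projection is proj_W(v) = U c.
Check: (v - proj_W(v)) · u_1 = 0  (should be 0).
Result: proj_W(v) = (4/11, 6/11, 6/11).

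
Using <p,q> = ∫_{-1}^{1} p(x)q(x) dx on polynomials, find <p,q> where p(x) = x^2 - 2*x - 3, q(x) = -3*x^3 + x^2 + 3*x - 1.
<p,q> = 32/15

Expand the product: p(x)·q(x) = -3*x^5 + 7*x^4 + 10*x^3 - 10*x^2 - 7*x + 3.
∫_{-1}^{1} of each monomial x^k gives [2/(k+1) if k even, 0 if k odd]. Integrating term-by-term (or equivalently evaluating the antiderivative F(x) = -x^6/2 + 7*x^5/5 + 5*x^4/2 - 10*x^3/3 - 7*x^2/2 + 3*x at the endpoints):
  F(1) − F(−1) = -13/30 − (-77/30) = 32/15.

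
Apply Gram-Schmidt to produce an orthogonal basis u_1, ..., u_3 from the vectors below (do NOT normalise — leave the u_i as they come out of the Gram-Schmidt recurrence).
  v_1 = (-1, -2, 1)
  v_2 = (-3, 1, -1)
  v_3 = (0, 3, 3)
Orthogonal basis:
  u_1 = (-1, -2, 1)
  u_2 = (-3, 1, -1)
  u_3 = (-1/2, 2, 7/2)

Apply the Gram-Schmidt recurrence
  u_1 = v_1
  u_i = v_i − Σ_{j<i} ((v_i · u_j) / (u_j · u_j)) · u_j.

Step by step this gives:
  u_1 = (-1, -2, 1)
  u_2 = (-3, 1, -1)
  u_3 = (-1/2, 2, 7/2)

Orthogonality check:
  u_2 · u_1 = 0 (should be 0)
  u_3 · u_1 = 0 (should be 0)
  u_3 · u_2 = 0 (should be 0)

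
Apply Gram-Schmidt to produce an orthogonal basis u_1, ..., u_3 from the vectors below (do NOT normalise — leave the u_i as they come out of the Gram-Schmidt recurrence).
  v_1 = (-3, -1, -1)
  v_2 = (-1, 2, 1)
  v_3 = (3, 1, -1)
Orthogonal basis:
  u_1 = (-3, -1, -1)
  u_2 = (-1, 2, 1)
  u_3 = (7/33, 28/33, -49/33)

Apply the Gram-Schmidt recurrence
  u_1 = v_1
  u_i = v_i − Σ_{j<i} ((v_i · u_j) / (u_j · u_j)) · u_j.

Step by step this gives:
  u_1 = (-3, -1, -1)
  u_2 = (-1, 2, 1)
  u_3 = (7/33, 28/33, -49/33)

Orthogonality check:
  u_2 · u_1 = 0 (should be 0)
  u_3 · u_1 = 0 (should be 0)
  u_3 · u_2 = 0 (should be 0)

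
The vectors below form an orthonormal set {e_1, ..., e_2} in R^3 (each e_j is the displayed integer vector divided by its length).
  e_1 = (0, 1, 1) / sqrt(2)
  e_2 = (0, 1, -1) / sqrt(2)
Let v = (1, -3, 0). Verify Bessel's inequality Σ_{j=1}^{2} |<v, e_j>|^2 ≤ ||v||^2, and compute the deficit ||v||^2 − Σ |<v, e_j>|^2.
Σ |<v, e_j>|^2 = 9; ||v||^2 = 10; deficit = 1

Write each e_j = u_j / sqrt(<u_j, u_j>) where u_j is the displayed integer vector. Then <v, e_j> = <v, u_j> / sqrt(<u_j, u_j>), so |<v, e_j>|^2 = <v, u_j>^2 / <u_j, u_j>.
Coefficients: <v, e_1> = -3/sqrt(2), <v, e_2> = -3/sqrt(2).
Square and sum: Σ |<v, e_j>|^2 = 9.
Compute ||v||^2 = v·v = 10.
Deficit = 10 − 9 = 1 ≥ 0, confirming Bessel's inequality. (The deficit equals ||v − Σ <v,e_j> e_j||^2, the squared distance from v to span{e_j}.)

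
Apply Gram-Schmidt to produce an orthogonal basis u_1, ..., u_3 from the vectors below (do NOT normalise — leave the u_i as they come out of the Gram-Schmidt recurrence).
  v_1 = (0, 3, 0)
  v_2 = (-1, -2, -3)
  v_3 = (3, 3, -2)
Orthogonal basis:
  u_1 = (0, 3, 0)
  u_2 = (-1, 0, -3)
  u_3 = (33/10, 0, -11/10)

Apply the Gram-Schmidt recurrence
  u_1 = v_1
  u_i = v_i − Σ_{j<i} ((v_i · u_j) / (u_j · u_j)) · u_j.

Step by step this gives:
  u_1 = (0, 3, 0)
  u_2 = (-1, 0, -3)
  u_3 = (33/10, 0, -11/10)

Orthogonality check:
  u_2 · u_1 = 0 (should be 0)
  u_3 · u_1 = 0 (should be 0)
  u_3 · u_2 = 0 (should be 0)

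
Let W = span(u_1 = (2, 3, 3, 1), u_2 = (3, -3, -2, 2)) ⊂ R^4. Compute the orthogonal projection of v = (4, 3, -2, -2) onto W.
proj_W(v) = (302/183, 41/61, 167/183, 173/183)

Set up U = [u_1 | ... | u_2] ∈ R^(4×2). The projector onto W = col(U) is P = U (U^T U)^(-1) U^T.
Compute U^T U =
  [23, -7]
  [-7, 26],
and U^T v = (9, 3).
Solve U^T U · c = U^T v for the coefficients: c = (85/183, 44/183). The projection is proj_W(v) = U c.
Check: (v - proj_W(v)) · u_1 = 0  (should be 0).
Check: (v - proj_W(v)) · u_2 = 0  (should be 0).
Result: proj_W(v) = (302/183, 41/61, 167/183, 173/183).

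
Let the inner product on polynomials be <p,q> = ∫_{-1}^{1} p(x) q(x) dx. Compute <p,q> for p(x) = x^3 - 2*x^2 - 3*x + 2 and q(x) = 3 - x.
<p,q> = 48/5

Expand the product: p(x)·q(x) = -x^4 + 5*x^3 - 3*x^2 - 11*x + 6.
∫_{-1}^{1} of each monomial x^k gives [2/(k+1) if k even, 0 if k odd]. Integrating term-by-term (or equivalently evaluating the antiderivative F(x) = -x^5/5 + 5*x^4/4 - x^3 - 11*x^2/2 + 6*x at the endpoints):
  F(1) − F(−1) = 11/20 − (-181/20) = 48/5.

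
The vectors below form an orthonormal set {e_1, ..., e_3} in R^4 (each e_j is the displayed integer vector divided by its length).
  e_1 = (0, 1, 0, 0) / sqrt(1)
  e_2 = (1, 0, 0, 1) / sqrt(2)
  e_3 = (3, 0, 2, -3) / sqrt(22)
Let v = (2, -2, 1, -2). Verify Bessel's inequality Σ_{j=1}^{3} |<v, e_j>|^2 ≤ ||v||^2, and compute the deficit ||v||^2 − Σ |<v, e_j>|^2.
Σ |<v, e_j>|^2 = 142/11; ||v||^2 = 13; deficit = 1/11

Write each e_j = u_j / sqrt(<u_j, u_j>) where u_j is the displayed integer vector. Then <v, e_j> = <v, u_j> / sqrt(<u_j, u_j>), so |<v, e_j>|^2 = <v, u_j>^2 / <u_j, u_j>.
Coefficients: <v, e_1> = -2/sqrt(1), <v, e_2> = 0/sqrt(2), <v, e_3> = 14/sqrt(22).
Square and sum: Σ |<v, e_j>|^2 = 142/11.
Compute ||v||^2 = v·v = 13.
Deficit = 13 − 142/11 = 1/11 ≥ 0, confirming Bessel's inequality. (The deficit equals ||v − Σ <v,e_j> e_j||^2, the squared distance from v to span{e_j}.)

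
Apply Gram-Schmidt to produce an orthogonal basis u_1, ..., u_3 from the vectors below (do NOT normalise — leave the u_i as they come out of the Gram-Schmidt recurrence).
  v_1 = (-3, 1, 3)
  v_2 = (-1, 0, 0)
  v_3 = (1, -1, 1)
Orthogonal basis:
  u_1 = (-3, 1, 3)
  u_2 = (-10/19, -3/19, -9/19)
  u_3 = (0, -6/5, 2/5)

Apply the Gram-Schmidt recurrence
  u_1 = v_1
  u_i = v_i − Σ_{j<i} ((v_i · u_j) / (u_j · u_j)) · u_j.

Step by step this gives:
  u_1 = (-3, 1, 3)
  u_2 = (-10/19, -3/19, -9/19)
  u_3 = (0, -6/5, 2/5)

Orthogonality check:
  u_2 · u_1 = 0 (should be 0)
  u_3 · u_1 = 0 (should be 0)
  u_3 · u_2 = 0 (should be 0)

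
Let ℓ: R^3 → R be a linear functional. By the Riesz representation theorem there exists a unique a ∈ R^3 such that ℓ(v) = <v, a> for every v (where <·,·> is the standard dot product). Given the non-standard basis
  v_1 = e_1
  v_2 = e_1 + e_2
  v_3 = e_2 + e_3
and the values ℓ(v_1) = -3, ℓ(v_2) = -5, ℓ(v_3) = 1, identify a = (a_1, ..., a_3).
a = (-3, -2, 3)

Write a = (a_1, ..., a_3) in the standard basis. For each basis vector v_i, ℓ(v_i) = <v_i, a> is a linear equation in the a_j's. Collect the n equations into a matrix system V a = ℓ, where row i of V is v_i (expressed in the standard basis). Since V is invertible (lower-triangular with 1s on the diagonal, up to permutation), solve by back-substitution:
  V =
[[1, 0, 0],
 [1, 1, 0],
 [0, 1, 1]]
  V a = (-3, -5, 1)
Solving gives a = (-3, -2, 3).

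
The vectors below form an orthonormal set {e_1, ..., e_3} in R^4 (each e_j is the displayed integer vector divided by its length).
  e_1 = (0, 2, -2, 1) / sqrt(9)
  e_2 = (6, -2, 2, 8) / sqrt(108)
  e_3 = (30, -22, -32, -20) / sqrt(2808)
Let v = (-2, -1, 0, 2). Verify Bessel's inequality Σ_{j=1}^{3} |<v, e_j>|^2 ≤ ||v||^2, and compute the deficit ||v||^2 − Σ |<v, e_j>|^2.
Σ |<v, e_j>|^2 = 5/2; ||v||^2 = 9; deficit = 13/2

Write each e_j = u_j / sqrt(<u_j, u_j>) where u_j is the displayed integer vector. Then <v, e_j> = <v, u_j> / sqrt(<u_j, u_j>), so |<v, e_j>|^2 = <v, u_j>^2 / <u_j, u_j>.
Coefficients: <v, e_1> = 0/sqrt(9), <v, e_2> = 6/sqrt(108), <v, e_3> = -78/sqrt(2808).
Square and sum: Σ |<v, e_j>|^2 = 5/2.
Compute ||v||^2 = v·v = 9.
Deficit = 9 − 5/2 = 13/2 ≥ 0, confirming Bessel's inequality. (The deficit equals ||v − Σ <v,e_j> e_j||^2, the squared distance from v to span{e_j}.)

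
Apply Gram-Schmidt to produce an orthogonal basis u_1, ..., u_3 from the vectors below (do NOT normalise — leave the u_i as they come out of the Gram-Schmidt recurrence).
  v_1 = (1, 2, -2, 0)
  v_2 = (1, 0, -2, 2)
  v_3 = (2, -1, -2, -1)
Orthogonal basis:
  u_1 = (1, 2, -2, 0)
  u_2 = (4/9, -10/9, -8/9, 2)
  u_3 = (10/7, -11/7, -6/7, -11/7)

Apply the Gram-Schmidt recurrence
  u_1 = v_1
  u_i = v_i − Σ_{j<i} ((v_i · u_j) / (u_j · u_j)) · u_j.

Step by step this gives:
  u_1 = (1, 2, -2, 0)
  u_2 = (4/9, -10/9, -8/9, 2)
  u_3 = (10/7, -11/7, -6/7, -11/7)

Orthogonality check:
  u_2 · u_1 = 0 (should be 0)
  u_3 · u_1 = 0 (should be 0)
  u_3 · u_2 = 0 (should be 0)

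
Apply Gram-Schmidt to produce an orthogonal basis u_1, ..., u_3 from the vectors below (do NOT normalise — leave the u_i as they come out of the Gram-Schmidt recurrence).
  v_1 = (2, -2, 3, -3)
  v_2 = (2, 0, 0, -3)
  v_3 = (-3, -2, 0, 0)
Orthogonal basis:
  u_1 = (2, -2, 3, -3)
  u_2 = (1, 1, -3/2, -3/2)
  u_3 = (-27/13, -18/13, -12/13, -18/13)

Apply the Gram-Schmidt recurrence
  u_1 = v_1
  u_i = v_i − Σ_{j<i} ((v_i · u_j) / (u_j · u_j)) · u_j.

Step by step this gives:
  u_1 = (2, -2, 3, -3)
  u_2 = (1, 1, -3/2, -3/2)
  u_3 = (-27/13, -18/13, -12/13, -18/13)

Orthogonality check:
  u_2 · u_1 = 0 (should be 0)
  u_3 · u_1 = 0 (should be 0)
  u_3 · u_2 = 0 (should be 0)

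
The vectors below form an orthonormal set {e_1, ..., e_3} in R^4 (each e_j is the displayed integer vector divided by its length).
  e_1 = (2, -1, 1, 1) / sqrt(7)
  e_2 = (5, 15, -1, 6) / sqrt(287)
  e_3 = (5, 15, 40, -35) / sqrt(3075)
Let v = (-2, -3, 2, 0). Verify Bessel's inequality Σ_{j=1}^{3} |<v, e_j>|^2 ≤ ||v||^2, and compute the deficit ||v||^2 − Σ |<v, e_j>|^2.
Σ |<v, e_j>|^2 = 35/3; ||v||^2 = 17; deficit = 16/3

Write each e_j = u_j / sqrt(<u_j, u_j>) where u_j is the displayed integer vector. Then <v, e_j> = <v, u_j> / sqrt(<u_j, u_j>), so |<v, e_j>|^2 = <v, u_j>^2 / <u_j, u_j>.
Coefficients: <v, e_1> = 1/sqrt(7), <v, e_2> = -57/sqrt(287), <v, e_3> = 25/sqrt(3075).
Square and sum: Σ |<v, e_j>|^2 = 35/3.
Compute ||v||^2 = v·v = 17.
Deficit = 17 − 35/3 = 16/3 ≥ 0, confirming Bessel's inequality. (The deficit equals ||v − Σ <v,e_j> e_j||^2, the squared distance from v to span{e_j}.)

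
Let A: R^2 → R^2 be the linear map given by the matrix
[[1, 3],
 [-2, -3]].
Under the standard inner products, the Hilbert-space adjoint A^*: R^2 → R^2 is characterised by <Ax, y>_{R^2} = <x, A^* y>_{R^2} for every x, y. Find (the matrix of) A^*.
A^* = A^T =
[[1, -2],
 [3, -3]]

For real matrices with standard dot products, the defining identity <Ax, y> = <x, A^* y> gives (Ax)^T y = x^T (A^*) y, i.e. x^T A^T y = x^T (A^*) y. Since this holds for all x, y, we must have A^* = A^T. Therefore
A^* =
[[1, -2],
 [3, -3]].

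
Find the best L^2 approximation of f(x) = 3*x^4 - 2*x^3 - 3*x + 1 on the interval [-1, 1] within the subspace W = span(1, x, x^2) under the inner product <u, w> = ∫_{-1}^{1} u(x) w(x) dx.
g(x) = 18*x^2/7 - 21*x/5 + 26/35

The best approximation g ∈ W is the orthogonal projection of f onto W. Writing g = a_0 + a_1 x + a_2 x^2, the coefficients solve the normal equations G · a = b where
  G_{ij} = <φ_i, φ_j> and b_i = <f, φ_i>, with φ_0 = 1, φ_1 = x, φ_2 = x^2.
G =
  [2, 0, 2/3]
  [0, 2/3, 0]
  [2/3, 0, 2/5],
b = (16/5, -14/5, 32/21).
Solving gives a_0 = 26/35, a_1 = -21/5, a_2 = 18/7, so
  g(x) = 18*x^2/7 - 21*x/5 + 26/35.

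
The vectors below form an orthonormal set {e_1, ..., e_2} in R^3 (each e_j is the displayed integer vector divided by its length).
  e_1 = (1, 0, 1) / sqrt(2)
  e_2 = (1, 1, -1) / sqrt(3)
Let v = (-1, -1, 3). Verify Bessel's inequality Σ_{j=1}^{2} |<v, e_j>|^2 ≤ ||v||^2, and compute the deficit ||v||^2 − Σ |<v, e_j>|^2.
Σ |<v, e_j>|^2 = 31/3; ||v||^2 = 11; deficit = 2/3

Write each e_j = u_j / sqrt(<u_j, u_j>) where u_j is the displayed integer vector. Then <v, e_j> = <v, u_j> / sqrt(<u_j, u_j>), so |<v, e_j>|^2 = <v, u_j>^2 / <u_j, u_j>.
Coefficients: <v, e_1> = 2/sqrt(2), <v, e_2> = -5/sqrt(3).
Square and sum: Σ |<v, e_j>|^2 = 31/3.
Compute ||v||^2 = v·v = 11.
Deficit = 11 − 31/3 = 2/3 ≥ 0, confirming Bessel's inequality. (The deficit equals ||v − Σ <v,e_j> e_j||^2, the squared distance from v to span{e_j}.)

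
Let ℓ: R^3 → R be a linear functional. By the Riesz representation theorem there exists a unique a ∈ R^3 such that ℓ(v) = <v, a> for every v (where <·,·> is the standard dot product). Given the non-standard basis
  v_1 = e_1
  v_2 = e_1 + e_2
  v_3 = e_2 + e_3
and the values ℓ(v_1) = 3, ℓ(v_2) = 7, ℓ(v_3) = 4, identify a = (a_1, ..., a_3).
a = (3, 4, 0)

Write a = (a_1, ..., a_3) in the standard basis. For each basis vector v_i, ℓ(v_i) = <v_i, a> is a linear equation in the a_j's. Collect the n equations into a matrix system V a = ℓ, where row i of V is v_i (expressed in the standard basis). Since V is invertible (lower-triangular with 1s on the diagonal, up to permutation), solve by back-substitution:
  V =
[[1, 0, 0],
 [1, 1, 0],
 [0, 1, 1]]
  V a = (3, 7, 4)
Solving gives a = (3, 4, 0).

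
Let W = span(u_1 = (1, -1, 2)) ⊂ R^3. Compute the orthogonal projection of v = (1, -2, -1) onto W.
proj_W(v) = (1/6, -1/6, 1/3)

Set up U = [u_1 | ... | u_1] ∈ R^(3×1). The projector onto W = col(U) is P = U (U^T U)^(-1) U^T.
Compute U^T U =
  [6],
and U^T v = (1).
Solve U^T U · c = U^T v for the coefficients: c = (1/6). The projection is proj_W(v) = U c.
Check: (v - proj_W(v)) · u_1 = 0  (should be 0).
Result: proj_W(v) = (1/6, -1/6, 1/3).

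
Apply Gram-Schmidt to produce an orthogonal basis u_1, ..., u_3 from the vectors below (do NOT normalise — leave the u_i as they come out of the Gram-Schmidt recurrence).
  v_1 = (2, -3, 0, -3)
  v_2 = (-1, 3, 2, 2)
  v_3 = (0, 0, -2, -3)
Orthogonal basis:
  u_1 = (2, -3, 0, -3)
  u_2 = (6/11, 15/22, 2, -7/22)
  u_3 = (-51/107, 177/107, -80/107, -211/107)

Apply the Gram-Schmidt recurrence
  u_1 = v_1
  u_i = v_i − Σ_{j<i} ((v_i · u_j) / (u_j · u_j)) · u_j.

Step by step this gives:
  u_1 = (2, -3, 0, -3)
  u_2 = (6/11, 15/22, 2, -7/22)
  u_3 = (-51/107, 177/107, -80/107, -211/107)

Orthogonality check:
  u_2 · u_1 = 0 (should be 0)
  u_3 · u_1 = 0 (should be 0)
  u_3 · u_2 = 0 (should be 0)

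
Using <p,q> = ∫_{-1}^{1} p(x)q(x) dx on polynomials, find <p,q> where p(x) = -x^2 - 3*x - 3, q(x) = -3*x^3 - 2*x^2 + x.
<p,q> = 32/5

Expand the product: p(x)·q(x) = 3*x^5 + 11*x^4 + 14*x^3 + 3*x^2 - 3*x.
∫_{-1}^{1} of each monomial x^k gives [2/(k+1) if k even, 0 if k odd]. Integrating term-by-term (or equivalently evaluating the antiderivative F(x) = x^6/2 + 11*x^5/5 + 7*x^4/2 + x^3 - 3*x^2/2 at the endpoints):
  F(1) − F(−1) = 57/10 − (-7/10) = 32/5.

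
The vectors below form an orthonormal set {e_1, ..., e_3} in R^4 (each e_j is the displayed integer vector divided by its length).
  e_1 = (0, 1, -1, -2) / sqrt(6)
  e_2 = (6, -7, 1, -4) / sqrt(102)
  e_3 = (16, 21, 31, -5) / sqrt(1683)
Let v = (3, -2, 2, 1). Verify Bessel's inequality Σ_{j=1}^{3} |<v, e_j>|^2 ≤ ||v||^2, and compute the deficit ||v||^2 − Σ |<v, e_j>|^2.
Σ |<v, e_j>|^2 = 189/11; ||v||^2 = 18; deficit = 9/11

Write each e_j = u_j / sqrt(<u_j, u_j>) where u_j is the displayed integer vector. Then <v, e_j> = <v, u_j> / sqrt(<u_j, u_j>), so |<v, e_j>|^2 = <v, u_j>^2 / <u_j, u_j>.
Coefficients: <v, e_1> = -6/sqrt(6), <v, e_2> = 30/sqrt(102), <v, e_3> = 63/sqrt(1683).
Square and sum: Σ |<v, e_j>|^2 = 189/11.
Compute ||v||^2 = v·v = 18.
Deficit = 18 − 189/11 = 9/11 ≥ 0, confirming Bessel's inequality. (The deficit equals ||v − Σ <v,e_j> e_j||^2, the squared distance from v to span{e_j}.)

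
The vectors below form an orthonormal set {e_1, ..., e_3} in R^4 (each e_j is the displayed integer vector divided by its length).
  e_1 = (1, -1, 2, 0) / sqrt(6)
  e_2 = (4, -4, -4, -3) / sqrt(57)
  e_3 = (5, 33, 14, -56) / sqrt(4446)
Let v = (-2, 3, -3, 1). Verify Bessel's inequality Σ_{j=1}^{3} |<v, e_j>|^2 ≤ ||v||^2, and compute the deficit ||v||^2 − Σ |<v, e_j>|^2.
Σ |<v, e_j>|^2 = 290/13; ||v||^2 = 23; deficit = 9/13

Write each e_j = u_j / sqrt(<u_j, u_j>) where u_j is the displayed integer vector. Then <v, e_j> = <v, u_j> / sqrt(<u_j, u_j>), so |<v, e_j>|^2 = <v, u_j>^2 / <u_j, u_j>.
Coefficients: <v, e_1> = -11/sqrt(6), <v, e_2> = -11/sqrt(57), <v, e_3> = -9/sqrt(4446).
Square and sum: Σ |<v, e_j>|^2 = 290/13.
Compute ||v||^2 = v·v = 23.
Deficit = 23 − 290/13 = 9/13 ≥ 0, confirming Bessel's inequality. (The deficit equals ||v − Σ <v,e_j> e_j||^2, the squared distance from v to span{e_j}.)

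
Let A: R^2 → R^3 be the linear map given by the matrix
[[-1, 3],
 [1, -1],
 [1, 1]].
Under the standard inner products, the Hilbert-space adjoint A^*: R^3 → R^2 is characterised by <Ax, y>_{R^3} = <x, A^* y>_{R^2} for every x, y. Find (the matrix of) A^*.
A^* = A^T =
[[-1, 1, 1],
 [3, -1, 1]]

For real matrices with standard dot products, the defining identity <Ax, y> = <x, A^* y> gives (Ax)^T y = x^T (A^*) y, i.e. x^T A^T y = x^T (A^*) y. Since this holds for all x, y, we must have A^* = A^T. Therefore
A^* =
[[-1, 1, 1],
 [3, -1, 1]].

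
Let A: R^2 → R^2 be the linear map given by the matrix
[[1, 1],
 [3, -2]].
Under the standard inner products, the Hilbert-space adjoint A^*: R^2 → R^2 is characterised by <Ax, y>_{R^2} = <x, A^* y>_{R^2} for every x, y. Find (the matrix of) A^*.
A^* = A^T =
[[1, 3],
 [1, -2]]

For real matrices with standard dot products, the defining identity <Ax, y> = <x, A^* y> gives (Ax)^T y = x^T (A^*) y, i.e. x^T A^T y = x^T (A^*) y. Since this holds for all x, y, we must have A^* = A^T. Therefore
A^* =
[[1, 3],
 [1, -2]].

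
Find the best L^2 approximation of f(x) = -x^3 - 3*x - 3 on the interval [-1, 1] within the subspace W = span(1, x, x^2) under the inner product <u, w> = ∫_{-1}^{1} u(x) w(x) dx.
g(x) = -18*x/5 - 3

The best approximation g ∈ W is the orthogonal projection of f onto W. Writing g = a_0 + a_1 x + a_2 x^2, the coefficients solve the normal equations G · a = b where
  G_{ij} = <φ_i, φ_j> and b_i = <f, φ_i>, with φ_0 = 1, φ_1 = x, φ_2 = x^2.
G =
  [2, 0, 2/3]
  [0, 2/3, 0]
  [2/3, 0, 2/5],
b = (-6, -12/5, -2).
Solving gives a_0 = -3, a_1 = -18/5, a_2 = 0, so
  g(x) = -18*x/5 - 3.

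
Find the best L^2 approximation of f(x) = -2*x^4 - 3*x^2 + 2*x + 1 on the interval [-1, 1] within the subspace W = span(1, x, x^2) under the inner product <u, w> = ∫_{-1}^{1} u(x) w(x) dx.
g(x) = -33*x^2/7 + 2*x + 41/35

The best approximation g ∈ W is the orthogonal projection of f onto W. Writing g = a_0 + a_1 x + a_2 x^2, the coefficients solve the normal equations G · a = b where
  G_{ij} = <φ_i, φ_j> and b_i = <f, φ_i>, with φ_0 = 1, φ_1 = x, φ_2 = x^2.
G =
  [2, 0, 2/3]
  [0, 2/3, 0]
  [2/3, 0, 2/5],
b = (-4/5, 4/3, -116/105).
Solving gives a_0 = 41/35, a_1 = 2, a_2 = -33/7, so
  g(x) = -33*x^2/7 + 2*x + 41/35.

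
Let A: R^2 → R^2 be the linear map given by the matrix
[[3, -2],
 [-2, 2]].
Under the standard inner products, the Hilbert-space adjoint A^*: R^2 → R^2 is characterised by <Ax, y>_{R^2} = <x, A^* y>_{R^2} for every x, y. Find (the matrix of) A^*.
A^* = A^T =
[[3, -2],
 [-2, 2]]

For real matrices with standard dot products, the defining identity <Ax, y> = <x, A^* y> gives (Ax)^T y = x^T (A^*) y, i.e. x^T A^T y = x^T (A^*) y. Since this holds for all x, y, we must have A^* = A^T. Therefore
A^* =
[[3, -2],
 [-2, 2]].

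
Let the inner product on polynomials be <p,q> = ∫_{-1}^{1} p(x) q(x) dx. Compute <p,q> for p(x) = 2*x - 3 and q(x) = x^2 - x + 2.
<p,q> = -46/3

Expand the product: p(x)·q(x) = 2*x^3 - 5*x^2 + 7*x - 6.
∫_{-1}^{1} of each monomial x^k gives [2/(k+1) if k even, 0 if k odd]. Integrating term-by-term (or equivalently evaluating the antiderivative F(x) = x^4/2 - 5*x^3/3 + 7*x^2/2 - 6*x at the endpoints):
  F(1) − F(−1) = -11/3 − (35/3) = -46/3.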